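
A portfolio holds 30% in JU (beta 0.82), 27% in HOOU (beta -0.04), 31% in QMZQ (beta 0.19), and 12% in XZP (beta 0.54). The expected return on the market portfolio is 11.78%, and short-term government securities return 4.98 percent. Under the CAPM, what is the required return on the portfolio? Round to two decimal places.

β_P = Σ w_i β_i = 0.30×0.82 + 0.27×-0.04 + 0.31×0.19 + 0.12×0.54 = 0.3589
MRP = 11.78% − 4.98% = 6.80%
E(R_P) = R_f + β_P × MRP = 4.98% + 0.3589 × 6.80% = 7.42%

7.42%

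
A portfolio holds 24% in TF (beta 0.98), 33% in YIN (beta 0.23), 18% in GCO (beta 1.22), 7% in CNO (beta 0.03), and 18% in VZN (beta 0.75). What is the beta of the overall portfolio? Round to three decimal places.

0.668

β_P = Σ w_i β_i = 0.24×0.98 + 0.33×0.23 + 0.18×1.22 + 0.07×0.03 + 0.18×0.75 = 0.6678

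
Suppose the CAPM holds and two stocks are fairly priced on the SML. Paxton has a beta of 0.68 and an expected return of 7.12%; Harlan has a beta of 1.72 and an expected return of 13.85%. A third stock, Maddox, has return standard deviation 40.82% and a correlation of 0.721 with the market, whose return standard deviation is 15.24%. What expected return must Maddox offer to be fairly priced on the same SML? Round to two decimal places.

15.22%

MRP = (13.85% − 7.12%) / (1.72 − 0.68) = 6.4712%
R_f = 7.12% − 0.68 × 6.4712% = 2.7196%
β_Maddox = ρ·σ_i/σ_m = 0.721 × 40.82 / 15.24 = 1.9312
E(R_Maddox) = R_f + β × MRP = 2.7196% + 1.9312 × 6.4712% = 15.22%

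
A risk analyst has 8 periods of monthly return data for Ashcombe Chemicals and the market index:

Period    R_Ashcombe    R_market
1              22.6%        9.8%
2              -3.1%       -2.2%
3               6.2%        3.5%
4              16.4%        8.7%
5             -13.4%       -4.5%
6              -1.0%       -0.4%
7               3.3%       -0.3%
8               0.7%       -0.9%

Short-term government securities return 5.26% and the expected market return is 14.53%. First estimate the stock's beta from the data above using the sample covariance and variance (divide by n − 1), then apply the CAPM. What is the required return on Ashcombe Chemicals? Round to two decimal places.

Mean R_i = (22.6 − 3.1 + 6.2 + 16.4 − 13.4 − 1.0 + 3.3 + 0.7) / 8 = 3.9625%
Mean R_m = (9.8 − 2.2 + 3.5 + 8.7 − 4.5 − 0.4 − 0.3 − 0.9) / 8 = 1.7125%
Σ(R_i − R̄_i)(R_m − R̄_m) = 397.4738  ⇒  Cov = 397.4738 / 7 = 56.7820
Σ(R_m − R̄_m)² = 186.6688  ⇒  Var(R_m) = 186.6688 / 7 = 26.6670
β = Cov / Var(R_m) = 56.7820 / 26.6670 = 2.1293
MRP = 14.53% − 5.26% = 9.27%
E(R) = R_f + β × MRP = 5.26% + 2.1293 × 9.27% = 25.00%

25.00%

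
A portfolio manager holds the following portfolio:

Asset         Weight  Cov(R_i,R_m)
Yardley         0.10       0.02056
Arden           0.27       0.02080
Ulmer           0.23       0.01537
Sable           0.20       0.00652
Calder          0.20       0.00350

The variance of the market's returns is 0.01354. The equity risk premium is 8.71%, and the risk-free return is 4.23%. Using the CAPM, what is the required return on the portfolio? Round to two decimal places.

12.73%

β_Yardley = 0.02056 / 0.01354 = 1.5185
β_Arden = 0.02080 / 0.01354 = 1.5362
β_Ulmer = 0.01537 / 0.01354 = 1.1352
β_Sable = 0.00652 / 0.01354 = 0.4815
β_Calder = 0.00350 / 0.01354 = 0.2585
β_P = Σ w_i β_i = 0.10×1.5185 + 0.27×1.5362 + 0.23×1.1352 + 0.20×0.4815 + 0.20×0.2585 = 0.9757
E(R_P) = R_f + β_P × MRP = 4.23% + 0.9757 × 8.71% = 12.73%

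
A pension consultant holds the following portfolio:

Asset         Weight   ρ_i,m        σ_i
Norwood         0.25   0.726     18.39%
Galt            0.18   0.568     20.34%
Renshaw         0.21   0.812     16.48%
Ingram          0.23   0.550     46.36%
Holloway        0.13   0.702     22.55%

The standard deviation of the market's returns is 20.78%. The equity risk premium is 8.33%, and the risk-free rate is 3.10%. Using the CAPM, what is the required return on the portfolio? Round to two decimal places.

9.57%

β_Norwood = 0.726 × 18.39% / 20.78% = 0.6425
β_Galt = 0.568 × 20.34% / 20.78% = 0.5560
β_Renshaw = 0.812 × 16.48% / 20.78% = 0.6440
β_Ingram = 0.550 × 46.36% / 20.78% = 1.2270
β_Holloway = 0.702 × 22.55% / 20.78% = 0.7618
β_P = Σ w_i β_i = 0.25×0.6425 + 0.18×0.5560 + 0.21×0.6440 + 0.23×1.2270 + 0.13×0.7618 = 0.7772
E(R_P) = R_f + β_P × MRP = 3.10% + 0.7772 × 8.33% = 9.57%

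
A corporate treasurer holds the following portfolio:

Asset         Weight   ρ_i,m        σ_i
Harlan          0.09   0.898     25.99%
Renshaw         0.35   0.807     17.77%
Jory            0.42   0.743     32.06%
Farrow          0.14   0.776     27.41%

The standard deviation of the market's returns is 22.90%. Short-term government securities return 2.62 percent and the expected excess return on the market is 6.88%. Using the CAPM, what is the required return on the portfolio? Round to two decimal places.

8.66%

β_Harlan = 0.898 × 25.99% / 22.90% = 1.0192
β_Renshaw = 0.807 × 17.77% / 22.90% = 0.6262
β_Jory = 0.743 × 32.06% / 22.90% = 1.0402
β_Farrow = 0.776 × 27.41% / 22.90% = 0.9288
β_P = Σ w_i β_i = 0.09×1.0192 + 0.35×0.6262 + 0.42×1.0402 + 0.14×0.9288 = 0.8778
E(R_P) = R_f + β_P × MRP = 2.62% + 0.8778 × 6.88% = 8.66%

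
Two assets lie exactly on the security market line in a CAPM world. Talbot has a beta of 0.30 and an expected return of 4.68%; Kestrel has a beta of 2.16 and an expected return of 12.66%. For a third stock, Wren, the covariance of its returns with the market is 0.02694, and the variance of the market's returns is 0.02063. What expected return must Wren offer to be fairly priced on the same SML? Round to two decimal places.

9.00%

MRP = (12.66% − 4.68%) / (2.16 − 0.30) = 4.2903%
R_f = 4.68% − 0.30 × 4.2903% = 3.3929%
β_Wren = Cov / Var(R_m) = 0.02694 / 0.02063 = 1.3059
E(R_Wren) = R_f + β × MRP = 3.3929% + 1.3059 × 4.2903% = 9.00%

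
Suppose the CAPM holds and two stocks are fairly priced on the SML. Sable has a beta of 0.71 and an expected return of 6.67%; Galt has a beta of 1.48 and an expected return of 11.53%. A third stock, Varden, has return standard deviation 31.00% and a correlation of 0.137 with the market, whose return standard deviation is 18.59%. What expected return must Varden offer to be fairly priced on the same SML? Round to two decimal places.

3.63%

MRP = (11.53% − 6.67%) / (1.48 − 0.71) = 6.3117%
R_f = 6.67% − 0.71 × 6.3117% = 2.1887%
β_Varden = ρ·σ_i/σ_m = 0.137 × 31.00 / 18.59 = 0.2285
E(R_Varden) = R_f + β × MRP = 2.1887% + 0.2285 × 6.3117% = 3.63%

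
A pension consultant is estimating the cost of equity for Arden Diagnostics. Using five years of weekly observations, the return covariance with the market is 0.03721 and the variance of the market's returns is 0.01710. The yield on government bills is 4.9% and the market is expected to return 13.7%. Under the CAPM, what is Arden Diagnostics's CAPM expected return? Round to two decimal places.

β = Cov(R_i, R_m) / Var(R_m) = 0.03721 / 0.01710 = 2.1760
MRP = 13.7% − 4.9% = 8.80%
E(R) = R_f + β × MRP = 4.9% + 2.1760 × 8.8% = 24.05%

24.05%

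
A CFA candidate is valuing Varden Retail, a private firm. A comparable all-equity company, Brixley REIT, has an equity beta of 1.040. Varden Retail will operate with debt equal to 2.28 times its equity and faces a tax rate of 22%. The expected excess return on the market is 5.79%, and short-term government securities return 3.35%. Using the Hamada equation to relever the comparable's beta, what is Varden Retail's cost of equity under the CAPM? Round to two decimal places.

β_L = β_U × [1 + (1 − t)(D/E)] = 1.040 × [1 + (1 − 0.22) × 2.28]
    = 1.040 × [1 + 0.78 × 2.28] = 1.040 × 2.7784 = 2.8895
E(R) = R_f + β_L × MRP = 3.35% + 2.8895 × 5.79% = 20.08%

20.08%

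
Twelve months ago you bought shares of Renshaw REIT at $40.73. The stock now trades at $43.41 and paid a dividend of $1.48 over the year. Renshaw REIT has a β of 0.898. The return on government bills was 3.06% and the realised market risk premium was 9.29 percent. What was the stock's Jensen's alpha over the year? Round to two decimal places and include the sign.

Realised HPR = (P1 + D1 − P0) / P0 = (43.41 + 1.48 − 40.73) / 40.73 = 4.16 / 40.73 = 10.2136%
CAPM required = R_f + β·MRP = 3.06% + 0.898 × 9.29% = 11.40242%
α = realised − required = 10.2136% − 11.40242% = -1.19%

-1.19%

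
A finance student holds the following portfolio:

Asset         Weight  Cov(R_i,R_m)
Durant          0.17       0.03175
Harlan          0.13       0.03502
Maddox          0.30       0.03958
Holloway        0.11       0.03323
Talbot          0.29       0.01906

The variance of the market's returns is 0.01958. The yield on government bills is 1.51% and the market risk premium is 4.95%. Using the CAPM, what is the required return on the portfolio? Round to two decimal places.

β_Durant = 0.03175 / 0.01958 = 1.6216
β_Harlan = 0.03502 / 0.01958 = 1.7886
β_Maddox = 0.03958 / 0.01958 = 2.0215
β_Holloway = 0.03323 / 0.01958 = 1.6971
β_Talbot = 0.01906 / 0.01958 = 0.9734
β_P = Σ w_i β_i = 0.17×1.6216 + 0.13×1.7886 + 0.30×2.0215 + 0.11×1.6971 + 0.29×0.9734 = 1.5836
E(R_P) = R_f + β_P × MRP = 1.51% + 1.5836 × 4.95% = 9.35%

9.35%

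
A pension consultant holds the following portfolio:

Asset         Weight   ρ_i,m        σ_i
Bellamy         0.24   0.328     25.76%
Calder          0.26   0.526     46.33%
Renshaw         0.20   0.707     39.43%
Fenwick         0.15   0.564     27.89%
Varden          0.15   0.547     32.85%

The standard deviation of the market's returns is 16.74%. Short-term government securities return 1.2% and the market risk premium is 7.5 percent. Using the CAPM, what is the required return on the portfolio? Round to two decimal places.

β_Bellamy = 0.328 × 25.76% / 16.74% = 0.5047
β_Calder = 0.526 × 46.33% / 16.74% = 1.4558
β_Renshaw = 0.707 × 39.43% / 16.74% = 1.6653
β_Fenwick = 0.564 × 27.89% / 16.74% = 0.9397
β_Varden = 0.547 × 32.85% / 16.74% = 1.0734
β_P = Σ w_i β_i = 0.24×0.5047 + 0.26×1.4558 + 0.20×1.6653 + 0.15×0.9397 + 0.15×1.0734 = 1.1347
E(R_P) = R_f + β_P × MRP = 1.2% + 1.1347 × 7.5% = 9.71%

9.71%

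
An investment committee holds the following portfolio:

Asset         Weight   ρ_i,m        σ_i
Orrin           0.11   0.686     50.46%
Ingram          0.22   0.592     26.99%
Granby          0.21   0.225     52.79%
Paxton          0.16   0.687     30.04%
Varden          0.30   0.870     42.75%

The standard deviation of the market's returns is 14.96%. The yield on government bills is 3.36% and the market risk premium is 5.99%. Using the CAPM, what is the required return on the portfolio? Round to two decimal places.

13.08%

β_Orrin = 0.686 × 50.46% / 14.96% = 2.3139
β_Ingram = 0.592 × 26.99% / 14.96% = 1.0681
β_Granby = 0.225 × 52.79% / 14.96% = 0.7940
β_Paxton = 0.687 × 30.04% / 14.96% = 1.3795
β_Varden = 0.870 × 42.75% / 14.96% = 2.4861
β_P = Σ w_i β_i = 0.11×2.3139 + 0.22×1.0681 + 0.21×0.7940 + 0.16×1.3795 + 0.30×2.4861 = 1.6228
E(R_P) = R_f + β_P × MRP = 3.36% + 1.6228 × 5.99% = 13.08%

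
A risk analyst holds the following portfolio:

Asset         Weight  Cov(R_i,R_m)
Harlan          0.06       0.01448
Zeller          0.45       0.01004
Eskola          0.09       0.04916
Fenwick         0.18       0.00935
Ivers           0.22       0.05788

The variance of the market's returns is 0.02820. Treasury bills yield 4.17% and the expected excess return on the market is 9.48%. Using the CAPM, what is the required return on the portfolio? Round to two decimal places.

β_Harlan = 0.01448 / 0.02820 = 0.5135
β_Zeller = 0.01004 / 0.02820 = 0.3560
β_Eskola = 0.04916 / 0.02820 = 1.7433
β_Fenwick = 0.00935 / 0.02820 = 0.3316
β_Ivers = 0.05788 / 0.02820 = 2.0525
β_P = Σ w_i β_i = 0.06×0.5135 + 0.45×0.3560 + 0.09×1.7433 + 0.18×0.3316 + 0.22×2.0525 = 0.8591
E(R_P) = R_f + β_P × MRP = 4.17% + 0.8591 × 9.48% = 12.31%

12.31%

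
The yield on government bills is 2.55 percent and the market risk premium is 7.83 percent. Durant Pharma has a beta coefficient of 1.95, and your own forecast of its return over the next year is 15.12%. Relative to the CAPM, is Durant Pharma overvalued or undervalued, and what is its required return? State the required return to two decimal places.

Required return = R_f + β·MRP = 2.55% + 1.95 × 7.83% = 17.82%
Forecast 15.12% < required 17.82% → the stock plots below the SML → overvalued.

Overvalued; required return 17.82%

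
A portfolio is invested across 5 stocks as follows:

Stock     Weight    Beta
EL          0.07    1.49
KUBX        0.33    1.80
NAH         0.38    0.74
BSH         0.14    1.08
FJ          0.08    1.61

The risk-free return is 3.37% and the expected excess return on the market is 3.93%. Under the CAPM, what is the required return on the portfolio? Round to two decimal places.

β_P = Σ w_i β_i = 0.07×1.49 + 0.33×1.80 + 0.38×0.74 + 0.14×1.08 + 0.08×1.61 = 1.2595
E(R_P) = R_f + β_P × MRP = 3.37% + 1.2595 × 3.93% = 8.32%

8.32%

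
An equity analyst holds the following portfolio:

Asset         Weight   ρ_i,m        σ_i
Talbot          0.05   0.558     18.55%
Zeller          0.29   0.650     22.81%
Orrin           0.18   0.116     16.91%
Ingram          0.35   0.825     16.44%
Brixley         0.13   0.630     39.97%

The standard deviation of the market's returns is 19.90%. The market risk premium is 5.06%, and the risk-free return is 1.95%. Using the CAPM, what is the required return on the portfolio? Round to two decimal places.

β_Talbot = 0.558 × 18.55% / 19.90% = 0.5201
β_Zeller = 0.650 × 22.81% / 19.90% = 0.7451
β_Orrin = 0.116 × 16.91% / 19.90% = 0.0986
β_Ingram = 0.825 × 16.44% / 19.90% = 0.6816
β_Brixley = 0.630 × 39.97% / 19.90% = 1.2654
β_P = Σ w_i β_i = 0.05×0.5201 + 0.29×0.7451 + 0.18×0.0986 + 0.35×0.6816 + 0.13×1.2654 = 0.6629
E(R_P) = R_f + β_P × MRP = 1.95% + 0.6629 × 5.06% = 5.30%

5.30%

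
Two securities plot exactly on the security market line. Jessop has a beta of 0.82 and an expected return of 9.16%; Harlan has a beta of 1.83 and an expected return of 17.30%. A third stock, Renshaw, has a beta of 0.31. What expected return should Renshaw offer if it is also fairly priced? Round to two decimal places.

5.05%

MRP (SML slope) = (17.30% − 9.16%) / (1.83 − 0.82) = 8.14% / 1.01 = 8.0594%
R_f (intercept) = 9.16% − 0.82 × 8.0594% = 2.5513%
E(R_Renshaw) = R_f + β × MRP = 2.5513% + 0.31 × 8.0594% = 5.05%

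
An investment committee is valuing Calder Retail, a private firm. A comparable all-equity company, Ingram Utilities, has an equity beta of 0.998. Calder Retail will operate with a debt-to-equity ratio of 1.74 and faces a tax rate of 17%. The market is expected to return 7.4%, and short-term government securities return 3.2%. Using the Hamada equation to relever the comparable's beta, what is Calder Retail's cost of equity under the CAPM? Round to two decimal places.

β_L = β_U × [1 + (1 − t)(D/E)] = 0.998 × [1 + (1 − 0.17) × 1.74]
    = 0.998 × [1 + 0.83 × 1.74] = 0.998 × 2.4442 = 2.4393
MRP = 7.4% − 3.2% = 4.20%
E(R) = R_f + β_L × MRP = 3.2% + 2.4393 × 4.2% = 13.45%

13.45%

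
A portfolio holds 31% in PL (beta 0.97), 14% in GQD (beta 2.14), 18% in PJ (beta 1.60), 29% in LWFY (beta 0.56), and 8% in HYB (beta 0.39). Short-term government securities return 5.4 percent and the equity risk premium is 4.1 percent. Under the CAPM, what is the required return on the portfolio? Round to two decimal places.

9.84%

β_P = Σ w_i β_i = 0.31×0.97 + 0.14×2.14 + 0.18×1.60 + 0.29×0.56 + 0.08×0.39 = 1.0819
E(R_P) = R_f + β_P × MRP = 5.4% + 1.0819 × 4.1% = 9.84%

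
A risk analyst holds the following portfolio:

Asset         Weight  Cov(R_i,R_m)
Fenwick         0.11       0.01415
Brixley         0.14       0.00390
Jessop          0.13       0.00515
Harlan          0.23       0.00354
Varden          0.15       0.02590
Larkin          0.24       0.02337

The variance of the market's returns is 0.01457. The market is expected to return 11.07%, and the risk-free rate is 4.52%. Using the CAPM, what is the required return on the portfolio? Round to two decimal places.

β_Fenwick = 0.01415 / 0.01457 = 0.9712
β_Brixley = 0.00390 / 0.01457 = 0.2677
β_Jessop = 0.00515 / 0.01457 = 0.3535
β_Harlan = 0.00354 / 0.01457 = 0.2430
β_Varden = 0.02590 / 0.01457 = 1.7776
β_Larkin = 0.02337 / 0.01457 = 1.6040
β_P = Σ w_i β_i = 0.11×0.9712 + 0.14×0.2677 + 0.13×0.3535 + 0.23×0.2430 + 0.15×1.7776 + 0.24×1.6040 = 0.8978
MRP = 11.07% − 4.52% = 6.55%
E(R_P) = R_f + β_P × MRP = 4.52% + 0.8978 × 6.55% = 10.40%

10.40%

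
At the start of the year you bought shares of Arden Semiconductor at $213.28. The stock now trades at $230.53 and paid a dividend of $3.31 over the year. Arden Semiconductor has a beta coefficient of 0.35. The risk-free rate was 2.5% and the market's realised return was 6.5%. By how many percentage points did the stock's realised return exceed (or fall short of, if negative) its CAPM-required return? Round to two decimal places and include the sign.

+5.74%

Realised HPR = (P1 + D1 − P0) / P0 = (230.53 + 3.31 − 213.28) / 213.28 = 20.56 / 213.28 = 9.6399%
MRP = 6.5% − 2.5% = 4.00%
CAPM required = R_f + β·MRP = 2.5% + 0.35 × 4.0% = 3.9000%
α = realised − required = 9.6399% − 3.9000% = +5.74%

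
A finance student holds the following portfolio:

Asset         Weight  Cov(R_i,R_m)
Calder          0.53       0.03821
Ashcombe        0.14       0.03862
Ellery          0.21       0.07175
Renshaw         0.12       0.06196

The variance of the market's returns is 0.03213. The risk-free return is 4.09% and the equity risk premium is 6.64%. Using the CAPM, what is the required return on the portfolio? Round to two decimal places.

β_Calder = 0.03821 / 0.03213 = 1.1892
β_Ashcombe = 0.03862 / 0.03213 = 1.2020
β_Ellery = 0.07175 / 0.03213 = 2.2331
β_Renshaw = 0.06196 / 0.03213 = 1.9284
β_P = Σ w_i β_i = 0.53×1.1892 + 0.14×1.2020 + 0.21×2.2331 + 0.12×1.9284 = 1.4989
E(R_P) = R_f + β_P × MRP = 4.09% + 1.4989 × 6.64% = 14.04%

14.04%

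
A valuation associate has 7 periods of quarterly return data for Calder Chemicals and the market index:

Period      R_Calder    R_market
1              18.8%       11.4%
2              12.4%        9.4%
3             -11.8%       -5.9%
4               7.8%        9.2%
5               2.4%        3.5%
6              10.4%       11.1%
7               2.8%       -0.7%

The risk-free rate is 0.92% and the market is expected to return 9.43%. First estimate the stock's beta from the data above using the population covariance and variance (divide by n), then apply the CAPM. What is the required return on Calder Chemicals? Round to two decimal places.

12.43%

Mean R_i = (18.8 + 12.4 − 11.8 + 7.8 + 2.4 + 10.4 + 2.8) / 7 = 6.1143%
Mean R_m = (11.4 + 9.4 − 5.9 + 9.2 + 3.5 + 11.1 − 0.7) / 7 = 5.4286%
Σ(R_i − R̄_i)(R_m − R̄_m) = 361.7971  ⇒  Cov = 361.7971 / 7 = 51.6853
Σ(R_m − R̄_m)² = 267.4343  ⇒  Var(R_m) = 267.4343 / 7 = 38.2049
β = Cov / Var(R_m) = 51.6853 / 38.2049 = 1.3528
MRP = 9.43% − 0.92% = 8.51%
E(R) = R_f + β × MRP = 0.92% + 1.3528 × 8.51% = 12.43%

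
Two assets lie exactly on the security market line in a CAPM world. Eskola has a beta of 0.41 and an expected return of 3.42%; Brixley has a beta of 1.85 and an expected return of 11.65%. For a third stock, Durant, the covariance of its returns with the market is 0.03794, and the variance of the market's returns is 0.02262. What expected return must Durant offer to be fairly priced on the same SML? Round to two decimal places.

MRP = (11.65% − 3.42%) / (1.85 − 0.41) = 5.7153%
R_f = 3.42% − 0.41 × 5.7153% = 1.0767%
β_Durant = Cov / Var(R_m) = 0.03794 / 0.02262 = 1.6773
E(R_Durant) = R_f + β × MRP = 1.0767% + 1.6773 × 5.7153% = 10.66%

10.66%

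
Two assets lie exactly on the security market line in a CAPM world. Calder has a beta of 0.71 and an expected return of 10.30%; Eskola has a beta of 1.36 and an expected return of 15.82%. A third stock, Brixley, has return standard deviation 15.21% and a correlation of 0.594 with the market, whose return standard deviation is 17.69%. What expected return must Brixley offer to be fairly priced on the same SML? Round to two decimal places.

MRP = (15.82% − 10.30%) / (1.36 − 0.71) = 8.4923%
R_f = 10.30% − 0.71 × 8.4923% = 4.2705%
β_Brixley = ρ·σ_i/σ_m = 0.594 × 15.21 / 17.69 = 0.5107
E(R_Brixley) = R_f + β × MRP = 4.2705% + 0.5107 × 8.4923% = 8.61%

8.61%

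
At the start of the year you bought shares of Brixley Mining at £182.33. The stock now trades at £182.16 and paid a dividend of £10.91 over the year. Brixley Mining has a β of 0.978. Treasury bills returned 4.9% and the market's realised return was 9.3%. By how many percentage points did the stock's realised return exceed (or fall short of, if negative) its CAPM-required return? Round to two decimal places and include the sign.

-3.31%

Realised HPR = (P1 + D1 − P0) / P0 = (182.16 + 10.91 − 182.33) / 182.33 = 10.74 / 182.33 = 5.8904%
MRP = 9.3% − 4.9% = 4.40%
CAPM required = R_f + β·MRP = 4.9% + 0.978 × 4.4% = 9.2032%
α = realised − required = 5.8904% − 9.2032% = -3.31%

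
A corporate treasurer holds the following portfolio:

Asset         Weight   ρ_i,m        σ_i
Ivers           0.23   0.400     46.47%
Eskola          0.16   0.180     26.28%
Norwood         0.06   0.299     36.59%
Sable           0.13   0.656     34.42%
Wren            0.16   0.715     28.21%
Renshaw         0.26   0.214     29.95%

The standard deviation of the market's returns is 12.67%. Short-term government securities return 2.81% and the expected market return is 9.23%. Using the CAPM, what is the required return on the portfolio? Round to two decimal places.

β_Ivers = 0.400 × 46.47% / 12.67% = 1.4671
β_Eskola = 0.180 × 26.28% / 12.67% = 0.3734
β_Norwood = 0.299 × 36.59% / 12.67% = 0.8635
β_Sable = 0.656 × 34.42% / 12.67% = 1.7821
β_Wren = 0.715 × 28.21% / 12.67% = 1.5920
β_Renshaw = 0.214 × 29.95% / 12.67% = 0.5059
β_P = Σ w_i β_i = 0.23×1.4671 + 0.16×0.3734 + 0.06×0.8635 + 0.13×1.7821 + 0.16×1.5920 + 0.26×0.5059 = 1.0669
MRP = 9.23% − 2.81% = 6.42%
E(R_P) = R_f + β_P × MRP = 2.81% + 1.0669 × 6.42% = 9.66%

9.66%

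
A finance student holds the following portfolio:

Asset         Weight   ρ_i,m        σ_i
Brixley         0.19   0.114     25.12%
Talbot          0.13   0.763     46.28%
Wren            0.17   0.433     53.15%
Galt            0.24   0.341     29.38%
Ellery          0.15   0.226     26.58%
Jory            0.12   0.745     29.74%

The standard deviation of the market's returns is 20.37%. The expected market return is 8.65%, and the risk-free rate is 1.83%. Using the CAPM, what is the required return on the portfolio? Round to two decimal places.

6.86%

β_Brixley = 0.114 × 25.12% / 20.37% = 0.1406
β_Talbot = 0.763 × 46.28% / 20.37% = 1.7335
β_Wren = 0.433 × 53.15% / 20.37% = 1.1298
β_Galt = 0.341 × 29.38% / 20.37% = 0.4918
β_Ellery = 0.226 × 26.58% / 20.37% = 0.2949
β_Jory = 0.745 × 29.74% / 20.37% = 1.0877
β_P = Σ w_i β_i = 0.19×0.1406 + 0.13×1.7335 + 0.17×1.1298 + 0.24×0.4918 + 0.15×0.2949 + 0.12×1.0877 = 0.7369
MRP = 8.65% − 1.83% = 6.82%
E(R_P) = R_f + β_P × MRP = 1.83% + 0.7369 × 6.82% = 6.86%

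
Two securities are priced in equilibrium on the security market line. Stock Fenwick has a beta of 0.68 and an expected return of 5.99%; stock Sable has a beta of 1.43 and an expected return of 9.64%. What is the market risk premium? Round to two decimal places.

4.87%

Both satisfy E(R) = R_f + β·MRP, so the slope of the SML is
MRP = (9.64% − 5.99%) / (1.43 − 0.68) = 3.65% / 0.75 = 4.8667%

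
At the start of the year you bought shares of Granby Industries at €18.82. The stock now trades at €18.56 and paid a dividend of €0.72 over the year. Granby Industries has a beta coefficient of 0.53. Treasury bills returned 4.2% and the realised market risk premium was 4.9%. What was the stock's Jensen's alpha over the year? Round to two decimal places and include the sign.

-4.35%

Realised HPR = (P1 + D1 − P0) / P0 = (18.56 + 0.72 − 18.82) / 18.82 = 0.46 / 18.82 = 2.4442%
CAPM required = R_f + β·MRP = 4.2% + 0.53 × 4.9% = 6.7970%
α = realised − required = 2.4442% − 6.7970% = -4.35%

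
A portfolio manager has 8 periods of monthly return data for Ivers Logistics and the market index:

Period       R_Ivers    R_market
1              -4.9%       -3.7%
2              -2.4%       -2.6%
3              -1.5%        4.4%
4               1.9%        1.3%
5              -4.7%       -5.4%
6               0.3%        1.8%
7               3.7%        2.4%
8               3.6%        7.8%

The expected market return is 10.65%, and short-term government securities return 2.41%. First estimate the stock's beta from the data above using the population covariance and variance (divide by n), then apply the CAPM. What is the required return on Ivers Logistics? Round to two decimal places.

Mean R_i = (-4.9 − 2.4 − 1.5 + 1.9 − 4.7 + 0.3 + 3.7 + 3.6) / 8 = -0.5000%
Mean R_m = (-3.7 − 2.6 + 4.4 + 1.3 − 5.4 + 1.8 + 2.4 + 7.8) / 8 = 0.7500%
Σ(R_i − R̄_i)(R_m − R̄_m) = 86.1200  ⇒  Cov = 86.1200 / 8 = 10.7650
Σ(R_m − R̄_m)² = 136.0000  ⇒  Var(R_m) = 136.0000 / 8 = 17.0000
β = Cov / Var(R_m) = 10.7650 / 17.0000 = 0.6332
MRP = 10.65% − 2.41% = 8.24%
E(R) = R_f + β × MRP = 2.41% + 0.6332 × 8.24% = 7.63%

7.63%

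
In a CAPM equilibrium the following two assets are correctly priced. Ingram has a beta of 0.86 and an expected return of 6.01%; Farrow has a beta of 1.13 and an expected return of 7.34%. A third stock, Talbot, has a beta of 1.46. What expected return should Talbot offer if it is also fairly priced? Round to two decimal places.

8.97%

MRP (SML slope) = (7.34% − 6.01%) / (1.13 − 0.86) = 1.33% / 0.27 = 4.9259%
R_f (intercept) = 6.01% − 0.86 × 4.9259% = 1.7737%
E(R_Talbot) = R_f + β × MRP = 1.7737% + 1.46 × 4.9259% = 8.97%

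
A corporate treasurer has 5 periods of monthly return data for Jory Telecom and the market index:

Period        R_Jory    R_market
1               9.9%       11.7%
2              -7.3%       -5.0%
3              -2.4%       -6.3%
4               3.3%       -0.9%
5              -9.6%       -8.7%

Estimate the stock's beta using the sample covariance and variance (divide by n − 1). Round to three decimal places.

Mean R_i = (9.9 − 7.3 − 2.4 + 3.3 − 9.6) / 5 = -1.2200%
Mean R_m = (11.7 − 5.0 − 6.3 − 0.9 − 8.7) / 5 = -1.8400%
Σ(R_i − R̄_i)(R_m − R̄_m) = 236.7760  ⇒  Cov = 236.7760 / 4 = 59.1940
Σ(R_m − R̄_m)² = 261.1520  ⇒  Var(R_m) = 261.1520 / 4 = 65.2880
β = Cov / Var(R_m) = 59.1940 / 65.2880 = 0.9067

0.907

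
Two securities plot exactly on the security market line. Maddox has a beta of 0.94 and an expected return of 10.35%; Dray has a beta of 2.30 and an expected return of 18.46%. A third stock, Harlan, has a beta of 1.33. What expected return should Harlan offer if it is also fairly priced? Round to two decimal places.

12.68%

MRP (SML slope) = (18.46% − 10.35%) / (2.30 − 0.94) = 8.11% / 1.36 = 5.9632%
R_f (intercept) = 10.35% − 0.94 × 5.9632% = 4.7446%
E(R_Harlan) = R_f + β × MRP = 4.7446% + 1.33 × 5.9632% = 12.68%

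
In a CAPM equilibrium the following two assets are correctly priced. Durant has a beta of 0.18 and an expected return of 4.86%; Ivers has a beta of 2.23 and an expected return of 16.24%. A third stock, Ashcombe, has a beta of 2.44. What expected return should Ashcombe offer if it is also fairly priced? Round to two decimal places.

MRP (SML slope) = (16.24% − 4.86%) / (2.23 − 0.18) = 11.38% / 2.05 = 5.5512%
R_f (intercept) = 4.86% − 0.18 × 5.5512% = 3.8608%
E(R_Ashcombe) = R_f + β × MRP = 3.8608% + 2.44 × 5.5512% = 17.41%

17.41%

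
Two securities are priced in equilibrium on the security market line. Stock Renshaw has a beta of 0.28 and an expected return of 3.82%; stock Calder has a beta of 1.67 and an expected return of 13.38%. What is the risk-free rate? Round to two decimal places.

Both satisfy E(R) = R_f + β·MRP, so the slope of the SML is
MRP = (13.38% − 3.82%) / (1.67 − 0.28) = 9.56% / 1.39 = 6.8777%
R_f = E(R_Renshaw) − β_Renshaw·MRP = 3.82% − 0.28 × 6.8777% = 1.8942%

1.89%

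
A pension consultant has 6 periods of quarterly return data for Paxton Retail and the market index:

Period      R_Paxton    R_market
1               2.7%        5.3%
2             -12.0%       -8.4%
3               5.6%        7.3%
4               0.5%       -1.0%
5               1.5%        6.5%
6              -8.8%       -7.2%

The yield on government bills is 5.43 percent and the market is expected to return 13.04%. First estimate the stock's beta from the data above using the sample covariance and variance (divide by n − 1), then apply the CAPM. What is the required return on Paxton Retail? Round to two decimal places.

Mean R_i = (2.7 − 12.0 + 5.6 + 0.5 + 1.5 − 8.8) / 6 = -1.7500%
Mean R_m = (5.3 − 8.4 + 7.3 − 1.0 + 6.5 − 7.2) / 6 = 0.4167%
Σ(R_i − R̄_i)(R_m − R̄_m) = 232.9750  ⇒  Cov = 232.9750 / 5 = 46.5950
Σ(R_m − R̄_m)² = 245.9883  ⇒  Var(R_m) = 245.9883 / 5 = 49.1977
β = Cov / Var(R_m) = 46.5950 / 49.1977 = 0.9471
MRP = 13.04% − 5.43% = 7.61%
E(R) = R_f + β × MRP = 5.43% + 0.9471 × 7.61% = 12.64%

12.64%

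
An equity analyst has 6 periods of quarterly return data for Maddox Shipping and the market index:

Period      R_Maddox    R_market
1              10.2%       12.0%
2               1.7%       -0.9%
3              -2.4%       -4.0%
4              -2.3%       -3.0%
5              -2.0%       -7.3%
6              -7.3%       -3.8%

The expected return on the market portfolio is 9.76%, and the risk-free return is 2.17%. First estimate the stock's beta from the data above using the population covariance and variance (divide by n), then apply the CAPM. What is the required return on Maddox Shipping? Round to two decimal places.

Mean R_i = (10.2 + 1.7 − 2.4 − 2.3 − 2.0 − 7.3) / 6 = -0.3500%
Mean R_m = (12.0 − 0.9 − 4.0 − 3.0 − 7.3 − 3.8) / 6 = -1.1667%
Σ(R_i − R̄_i)(R_m − R̄_m) = 177.2600  ⇒  Cov = 177.2600 / 6 = 29.5433
Σ(R_m − R̄_m)² = 229.3733  ⇒  Var(R_m) = 229.3733 / 6 = 38.2289
β = Cov / Var(R_m) = 29.5433 / 38.2289 = 0.7728
MRP = 9.76% − 2.17% = 7.59%
E(R) = R_f + β × MRP = 2.17% + 0.7728 × 7.59% = 8.04%

8.04%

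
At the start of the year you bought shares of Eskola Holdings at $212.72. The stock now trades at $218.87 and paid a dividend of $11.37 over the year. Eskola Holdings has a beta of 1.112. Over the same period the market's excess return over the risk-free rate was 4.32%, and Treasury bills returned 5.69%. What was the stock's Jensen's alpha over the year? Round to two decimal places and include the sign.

-2.26%

Realised HPR = (P1 + D1 − P0) / P0 = (218.87 + 11.37 − 212.72) / 212.72 = 17.52 / 212.72 = 8.2362%
CAPM required = R_f + β·MRP = 5.69% + 1.112 × 4.32% = 10.49384%
α = realised − required = 8.2362% − 10.49384% = -2.26%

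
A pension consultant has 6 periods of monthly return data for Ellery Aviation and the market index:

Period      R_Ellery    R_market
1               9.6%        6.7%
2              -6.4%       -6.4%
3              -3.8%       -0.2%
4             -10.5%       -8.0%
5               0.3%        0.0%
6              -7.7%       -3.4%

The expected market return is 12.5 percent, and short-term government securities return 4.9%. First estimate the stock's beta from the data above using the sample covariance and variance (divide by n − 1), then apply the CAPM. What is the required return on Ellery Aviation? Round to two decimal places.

Mean R_i = (9.6 − 6.4 − 3.8 − 10.5 + 0.3 − 7.7) / 6 = -3.0833%
Mean R_m = (6.7 − 6.4 − 0.2 − 8.0 + 0.0 − 3.4) / 6 = -1.8833%
Σ(R_i − R̄_i)(R_m − R̄_m) = 181.3783  ⇒  Cov = 181.3783 / 5 = 36.2757
Σ(R_m − R̄_m)² = 140.1683  ⇒  Var(R_m) = 140.1683 / 5 = 28.0337
β = Cov / Var(R_m) = 36.2757 / 28.0337 = 1.2940
MRP = 12.5% − 4.9% = 7.60%
E(R) = R_f + β × MRP = 4.9% + 1.2940 × 7.6% = 14.73%

14.73%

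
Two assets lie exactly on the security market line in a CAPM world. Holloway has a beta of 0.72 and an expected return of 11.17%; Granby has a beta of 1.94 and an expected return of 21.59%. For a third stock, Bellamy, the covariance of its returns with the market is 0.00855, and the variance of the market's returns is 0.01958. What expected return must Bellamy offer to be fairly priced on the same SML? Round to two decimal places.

MRP = (21.59% − 11.17%) / (1.94 − 0.72) = 8.5410%
R_f = 11.17% − 0.72 × 8.5410% = 5.0205%
β_Bellamy = Cov / Var(R_m) = 0.00855 / 0.01958 = 0.4367
E(R_Bellamy) = R_f + β × MRP = 5.0205% + 0.4367 × 8.5410% = 8.75%

8.75%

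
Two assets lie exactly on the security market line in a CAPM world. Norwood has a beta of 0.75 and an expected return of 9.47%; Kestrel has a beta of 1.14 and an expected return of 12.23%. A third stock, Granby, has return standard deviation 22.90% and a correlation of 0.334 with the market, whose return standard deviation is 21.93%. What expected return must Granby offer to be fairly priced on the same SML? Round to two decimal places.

6.63%

MRP = (12.23% − 9.47%) / (1.14 − 0.75) = 7.0769%
R_f = 9.47% − 0.75 × 7.0769% = 4.1623%
β_Granby = ρ·σ_i/σ_m = 0.334 × 22.90 / 21.93 = 0.3488
E(R_Granby) = R_f + β × MRP = 4.1623% + 0.3488 × 7.0769% = 6.63%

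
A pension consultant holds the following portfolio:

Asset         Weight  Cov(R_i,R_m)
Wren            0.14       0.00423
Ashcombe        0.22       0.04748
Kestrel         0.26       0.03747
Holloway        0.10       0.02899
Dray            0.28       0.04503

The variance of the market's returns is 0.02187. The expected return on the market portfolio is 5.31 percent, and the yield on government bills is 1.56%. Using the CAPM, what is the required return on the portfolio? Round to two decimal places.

7.78%

β_Wren = 0.00423 / 0.02187 = 0.1934
β_Ashcombe = 0.04748 / 0.02187 = 2.1710
β_Kestrel = 0.03747 / 0.02187 = 1.7133
β_Holloway = 0.02899 / 0.02187 = 1.3256
β_Dray = 0.04503 / 0.02187 = 2.0590
β_P = Σ w_i β_i = 0.14×0.1934 + 0.22×2.1710 + 0.26×1.7133 + 0.10×1.3256 + 0.28×2.0590 = 1.6592
MRP = 5.31% − 1.56% = 3.75%
E(R_P) = R_f + β_P × MRP = 1.56% + 1.6592 × 3.75% = 7.78%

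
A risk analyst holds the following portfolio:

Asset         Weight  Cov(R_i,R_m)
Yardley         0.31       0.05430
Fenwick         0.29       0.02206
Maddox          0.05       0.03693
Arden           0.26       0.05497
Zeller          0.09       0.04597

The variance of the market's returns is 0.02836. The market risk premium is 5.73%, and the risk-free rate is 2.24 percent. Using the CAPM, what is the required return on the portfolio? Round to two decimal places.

β_Yardley = 0.05430 / 0.02836 = 1.9147
β_Fenwick = 0.02206 / 0.02836 = 0.7779
β_Maddox = 0.03693 / 0.02836 = 1.3022
β_Arden = 0.05497 / 0.02836 = 1.9383
β_Zeller = 0.04597 / 0.02836 = 1.6209
β_P = Σ w_i β_i = 0.31×1.9147 + 0.29×0.7779 + 0.05×1.3022 + 0.26×1.9383 + 0.09×1.6209 = 1.5341
E(R_P) = R_f + β_P × MRP = 2.24% + 1.5341 × 5.73% = 11.03%

11.03%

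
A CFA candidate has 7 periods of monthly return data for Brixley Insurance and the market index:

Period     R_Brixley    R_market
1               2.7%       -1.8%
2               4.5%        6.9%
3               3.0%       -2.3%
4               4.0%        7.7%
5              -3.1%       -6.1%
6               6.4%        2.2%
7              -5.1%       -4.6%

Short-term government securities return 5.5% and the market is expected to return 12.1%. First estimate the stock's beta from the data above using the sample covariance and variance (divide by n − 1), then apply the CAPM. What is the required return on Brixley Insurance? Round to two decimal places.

Mean R_i = (2.7 + 4.5 + 3.0 + 4.0 − 3.1 + 6.4 − 5.1) / 7 = 1.7714%
Mean R_m = (-1.8 + 6.9 − 2.3 + 7.7 − 6.1 + 2.2 − 4.6) / 7 = 0.2857%
Σ(R_i − R̄_i)(R_m − R̄_m) = 102.9971  ⇒  Cov = 102.9971 / 6 = 17.1662
Σ(R_m − R̄_m)² = 178.0686  ⇒  Var(R_m) = 178.0686 / 6 = 29.6781
β = Cov / Var(R_m) = 17.1662 / 29.6781 = 0.5784
MRP = 12.1% − 5.5% = 6.60%
E(R) = R_f + β × MRP = 5.5% + 0.5784 × 6.6% = 9.32%

9.32%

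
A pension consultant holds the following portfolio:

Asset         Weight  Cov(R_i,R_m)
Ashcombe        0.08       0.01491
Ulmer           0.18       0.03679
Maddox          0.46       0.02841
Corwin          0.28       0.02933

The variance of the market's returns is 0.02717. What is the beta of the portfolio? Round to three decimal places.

1.071

β_Ashcombe = 0.01491 / 0.02717 = 0.5488
β_Ulmer = 0.03679 / 0.02717 = 1.3541
β_Maddox = 0.02841 / 0.02717 = 1.0456
β_Corwin = 0.02933 / 0.02717 = 1.0795
β_P = Σ w_i β_i = 0.08×0.5488 + 0.18×1.3541 + 0.46×1.0456 + 0.28×1.0795 = 1.0709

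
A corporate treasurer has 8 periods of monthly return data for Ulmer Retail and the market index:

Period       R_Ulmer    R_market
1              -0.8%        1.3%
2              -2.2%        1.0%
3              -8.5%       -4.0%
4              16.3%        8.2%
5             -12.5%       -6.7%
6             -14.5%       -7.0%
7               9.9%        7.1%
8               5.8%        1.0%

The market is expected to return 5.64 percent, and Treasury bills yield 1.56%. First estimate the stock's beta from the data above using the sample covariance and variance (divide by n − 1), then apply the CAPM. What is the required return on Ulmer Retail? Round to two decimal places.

Mean R_i = (-0.8 − 2.2 − 8.5 + 16.3 − 12.5 − 14.5 + 9.9 + 5.8) / 8 = -0.8125%
Mean R_m = (1.3 + 1.0 − 4.0 + 8.2 − 6.7 − 7.0 + 7.1 + 1.0) / 8 = 0.1125%
Σ(R_i − R̄_i)(R_m − R̄_m) = 426.4913  ⇒  Cov = 426.4913 / 7 = 60.9273
Σ(R_m − R̄_m)² = 231.1288  ⇒  Var(R_m) = 231.1288 / 7 = 33.0184
β = Cov / Var(R_m) = 60.9273 / 33.0184 = 1.8453
MRP = 5.64% − 1.56% = 4.08%
E(R) = R_f + β × MRP = 1.56% + 1.8453 × 4.08% = 9.09%

9.09%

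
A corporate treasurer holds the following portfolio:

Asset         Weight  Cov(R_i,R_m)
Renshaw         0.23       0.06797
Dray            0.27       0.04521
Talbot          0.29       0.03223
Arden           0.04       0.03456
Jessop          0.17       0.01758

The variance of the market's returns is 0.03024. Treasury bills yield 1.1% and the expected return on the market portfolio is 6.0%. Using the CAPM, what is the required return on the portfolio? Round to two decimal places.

7.83%

β_Renshaw = 0.06797 / 0.03024 = 2.2477
β_Dray = 0.04521 / 0.03024 = 1.4950
β_Talbot = 0.03223 / 0.03024 = 1.0658
β_Arden = 0.03456 / 0.03024 = 1.1429
β_Jessop = 0.01758 / 0.03024 = 0.5813
β_P = Σ w_i β_i = 0.23×2.2477 + 0.27×1.4950 + 0.29×1.0658 + 0.04×1.1429 + 0.17×0.5813 = 1.3742
MRP = 6.0% − 1.1% = 4.90%
E(R_P) = R_f + β_P × MRP = 1.1% + 1.3742 × 4.9% = 7.83%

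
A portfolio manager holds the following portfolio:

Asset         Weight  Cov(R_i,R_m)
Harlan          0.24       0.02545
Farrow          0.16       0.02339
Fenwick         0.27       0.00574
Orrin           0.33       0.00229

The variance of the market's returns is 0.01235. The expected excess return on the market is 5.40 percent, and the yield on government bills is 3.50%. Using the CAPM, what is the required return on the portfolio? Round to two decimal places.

β_Harlan = 0.02545 / 0.01235 = 2.0607
β_Farrow = 0.02339 / 0.01235 = 1.8939
β_Fenwick = 0.00574 / 0.01235 = 0.4648
β_Orrin = 0.00229 / 0.01235 = 0.1854
β_P = Σ w_i β_i = 0.24×2.0607 + 0.16×1.8939 + 0.27×0.4648 + 0.33×0.1854 = 0.9843
E(R_P) = R_f + β_P × MRP = 3.50% + 0.9843 × 5.40% = 8.82%

8.82%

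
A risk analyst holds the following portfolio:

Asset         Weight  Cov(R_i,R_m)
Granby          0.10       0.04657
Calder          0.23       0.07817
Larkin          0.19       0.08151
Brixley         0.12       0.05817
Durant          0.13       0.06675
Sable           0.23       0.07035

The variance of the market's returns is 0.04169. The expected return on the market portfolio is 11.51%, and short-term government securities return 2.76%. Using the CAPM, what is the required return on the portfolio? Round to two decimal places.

17.44%

β_Granby = 0.04657 / 0.04169 = 1.1171
β_Calder = 0.07817 / 0.04169 = 1.8750
β_Larkin = 0.08151 / 0.04169 = 1.9551
β_Brixley = 0.05817 / 0.04169 = 1.3953
β_Durant = 0.06675 / 0.04169 = 1.6011
β_Sable = 0.07035 / 0.04169 = 1.6875
β_P = Σ w_i β_i = 0.10×1.1171 + 0.23×1.8750 + 0.19×1.9551 + 0.12×1.3953 + 0.13×1.6011 + 0.23×1.6875 = 1.6781
MRP = 11.51% − 2.76% = 8.75%
E(R_P) = R_f + β_P × MRP = 2.76% + 1.6781 × 8.75% = 17.44%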